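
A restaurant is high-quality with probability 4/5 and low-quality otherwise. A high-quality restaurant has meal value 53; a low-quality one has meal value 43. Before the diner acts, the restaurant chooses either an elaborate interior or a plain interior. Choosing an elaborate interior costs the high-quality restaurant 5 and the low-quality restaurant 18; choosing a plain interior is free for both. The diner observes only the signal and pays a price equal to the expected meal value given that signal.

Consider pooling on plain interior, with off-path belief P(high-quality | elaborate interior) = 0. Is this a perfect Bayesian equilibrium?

Yes

At the pooled signal (plain interior) the diner holds the prior 4/5 and pays 4/5·53 + 1/5·43 = 51. Off-path (elaborate interior) belief 0 gives 0·53 + 1·43 = 43.
High-quality: plain interior gives 51 − 0 = 51; elaborate interior gives 43 − 5 = 38. Stays. ✓
Low-quality: plain interior gives 51 − 0 = 51; elaborate interior gives 43 − 18 = 25. Stays. ✓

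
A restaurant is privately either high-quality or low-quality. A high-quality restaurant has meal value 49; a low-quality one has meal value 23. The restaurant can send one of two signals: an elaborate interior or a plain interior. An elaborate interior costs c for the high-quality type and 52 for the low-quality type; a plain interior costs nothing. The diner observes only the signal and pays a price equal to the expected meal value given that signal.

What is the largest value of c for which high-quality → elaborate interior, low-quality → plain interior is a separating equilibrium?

Under separation: elaborate interior → high-quality (pays 49); plain interior → low-quality (pays 23).
Low-quality: 23 − 0 = 23 ≥ 49 − 52 = -3. Holds regardless of c. ✓
High-quality: 49 − c ≥ 23 − 0, so c ≤ 49 − 23 = 26.

26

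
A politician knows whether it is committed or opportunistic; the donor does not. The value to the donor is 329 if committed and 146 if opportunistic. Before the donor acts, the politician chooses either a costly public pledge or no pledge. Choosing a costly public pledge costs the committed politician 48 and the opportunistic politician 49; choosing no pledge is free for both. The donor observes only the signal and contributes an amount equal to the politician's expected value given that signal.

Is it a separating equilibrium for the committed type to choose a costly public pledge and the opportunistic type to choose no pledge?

If types separate, pledge earns payment 329 and no pledge earns 146.
Committed: pledge gives 329 − 48 = 281; no pledge gives 146 − 0 = 146. No deviation. ✓
Opportunistic: no pledge gives 146 − 0 = 146; pledge gives 329 − 49 = 280. Would deviate. ✗

No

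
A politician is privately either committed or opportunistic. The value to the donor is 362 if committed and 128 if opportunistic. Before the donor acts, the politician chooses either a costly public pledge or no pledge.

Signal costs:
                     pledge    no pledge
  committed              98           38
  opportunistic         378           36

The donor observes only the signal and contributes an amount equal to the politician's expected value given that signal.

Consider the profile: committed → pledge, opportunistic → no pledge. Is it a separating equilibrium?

Under separation the donor infers type exactly: pledge → committed (pays 362), no pledge → opportunistic (pays 128).
Committed: pledge gives 362 − 98 = 264; no pledge gives 128 − 38 = 90. No deviation. ✓
Opportunistic: no pledge gives 128 − 36 = 92; pledge gives 362 − 378 = -16. No deviation. ✓
Neither type gains from mimicking the other.

Yes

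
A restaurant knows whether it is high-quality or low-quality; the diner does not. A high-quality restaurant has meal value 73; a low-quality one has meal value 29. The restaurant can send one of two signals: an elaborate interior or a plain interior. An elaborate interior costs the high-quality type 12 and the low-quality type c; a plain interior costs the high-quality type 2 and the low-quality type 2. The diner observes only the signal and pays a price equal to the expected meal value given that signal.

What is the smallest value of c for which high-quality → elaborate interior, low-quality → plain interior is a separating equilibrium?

Under separation: elaborate interior → high-quality (pays 73); plain interior → low-quality (pays 29).
High-quality: 73 − 12 = 61 ≥ 29 − 2 = 27. Holds regardless of c. ✓
Low-quality: 29 − 2 ≥ 73 − c, so c ≥ 73 − 27 = 46.

46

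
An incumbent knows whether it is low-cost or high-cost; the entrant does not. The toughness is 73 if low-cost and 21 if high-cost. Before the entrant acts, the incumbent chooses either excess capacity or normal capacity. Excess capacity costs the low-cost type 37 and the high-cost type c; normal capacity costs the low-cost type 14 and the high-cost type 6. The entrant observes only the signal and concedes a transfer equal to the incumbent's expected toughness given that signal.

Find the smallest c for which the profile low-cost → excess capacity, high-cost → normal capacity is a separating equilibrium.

Under separation: excess capacity → low-cost (pays 73); normal capacity → high-cost (pays 21).
Low-cost: 73 − 37 = 36 ≥ 21 − 14 = 7. Holds regardless of c. ✓
High-cost: 21 − 6 ≥ 73 − c, so c ≥ 73 − 15 = 58.

58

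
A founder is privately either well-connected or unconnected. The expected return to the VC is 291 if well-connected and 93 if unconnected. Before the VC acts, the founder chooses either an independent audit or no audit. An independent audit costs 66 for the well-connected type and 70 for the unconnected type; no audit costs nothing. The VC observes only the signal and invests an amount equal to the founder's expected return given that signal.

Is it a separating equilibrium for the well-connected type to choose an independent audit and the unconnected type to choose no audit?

No

If types separate, audit earns payment 291 and no audit earns 93.
Well-connected: audit gives 291 − 66 = 225; no audit gives 93 − 0 = 93. No deviation. ✓
Unconnected: no audit gives 93 − 0 = 93; audit gives 291 − 70 = 221. Would deviate. ✗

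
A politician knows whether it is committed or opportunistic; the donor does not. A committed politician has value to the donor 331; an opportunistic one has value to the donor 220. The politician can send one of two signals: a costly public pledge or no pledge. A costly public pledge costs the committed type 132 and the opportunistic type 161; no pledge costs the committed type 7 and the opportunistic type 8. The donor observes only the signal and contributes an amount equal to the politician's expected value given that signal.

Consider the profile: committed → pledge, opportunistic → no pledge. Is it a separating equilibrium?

If types separate, pledge earns payment 331 and no pledge earns 220.
Committed: pledge gives 331 − 132 = 199; no pledge gives 220 − 7 = 213. Would deviate. ✗
Opportunistic: no pledge gives 220 − 8 = 212; pledge gives 331 − 161 = 170. No deviation. ✓

No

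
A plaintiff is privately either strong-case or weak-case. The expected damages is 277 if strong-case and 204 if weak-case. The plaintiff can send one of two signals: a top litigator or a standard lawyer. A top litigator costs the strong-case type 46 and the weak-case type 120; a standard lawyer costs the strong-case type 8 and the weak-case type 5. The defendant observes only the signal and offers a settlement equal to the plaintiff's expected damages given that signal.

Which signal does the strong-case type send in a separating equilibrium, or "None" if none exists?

Try strong-case → top litigator, weak-case → standard lawyer:
  If types separate, top litigator earns payment 277 and standard lawyer earns 204.
  Strong-case: top litigator gives 277 − 46 = 231; standard lawyer gives 204 − 8 = 196. No deviation. ✓
  Weak-case: standard lawyer gives 204 − 5 = 199; top litigator gives 277 − 120 = 157. No deviation. ✓
Both hold — the strong-case type sends top litigator.

top litigator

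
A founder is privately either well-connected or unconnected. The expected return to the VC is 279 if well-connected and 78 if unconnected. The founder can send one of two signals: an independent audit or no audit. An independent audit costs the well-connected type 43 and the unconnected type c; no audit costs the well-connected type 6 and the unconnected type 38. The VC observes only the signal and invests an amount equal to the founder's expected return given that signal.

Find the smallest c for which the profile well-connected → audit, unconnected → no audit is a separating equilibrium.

Under separation: audit → well-connected (pays 279); no audit → unconnected (pays 78).
Well-connected: 279 − 43 = 236 ≥ 78 − 6 = 72. Holds regardless of c. ✓
Unconnected: 78 − 38 ≥ 279 − c, so c ≥ 279 − 40 = 239.

239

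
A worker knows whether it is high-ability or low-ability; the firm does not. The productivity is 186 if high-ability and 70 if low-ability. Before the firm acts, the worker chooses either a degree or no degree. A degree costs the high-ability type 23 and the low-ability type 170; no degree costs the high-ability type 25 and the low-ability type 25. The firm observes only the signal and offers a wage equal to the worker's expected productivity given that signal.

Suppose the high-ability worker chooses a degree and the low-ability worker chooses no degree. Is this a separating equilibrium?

Under separation the firm infers type exactly: degree → high-ability (pays 186), no degree → low-ability (pays 70).
High-ability: degree gives 186 − 23 = 163; no degree gives 70 − 25 = 45. No deviation. ✓
Low-ability: no degree gives 70 − 25 = 45; degree gives 186 − 170 = 16. No deviation. ✓
Both incentive constraints hold.

Yes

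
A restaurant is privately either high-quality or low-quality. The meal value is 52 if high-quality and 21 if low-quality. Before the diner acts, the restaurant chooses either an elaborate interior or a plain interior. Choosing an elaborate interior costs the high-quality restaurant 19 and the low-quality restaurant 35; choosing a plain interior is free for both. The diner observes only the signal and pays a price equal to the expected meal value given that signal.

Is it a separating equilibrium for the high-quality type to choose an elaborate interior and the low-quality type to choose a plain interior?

Under separation the diner infers type exactly: elaborate interior → high-quality (pays 52), plain interior → low-quality (pays 21).
High-quality: elaborate interior gives 52 − 19 = 33; plain interior gives 21 − 0 = 21. No deviation. ✓
Low-quality: plain interior gives 21 − 0 = 21; elaborate interior gives 52 − 35 = 17. No deviation. ✓
Both incentive constraints hold.

Yes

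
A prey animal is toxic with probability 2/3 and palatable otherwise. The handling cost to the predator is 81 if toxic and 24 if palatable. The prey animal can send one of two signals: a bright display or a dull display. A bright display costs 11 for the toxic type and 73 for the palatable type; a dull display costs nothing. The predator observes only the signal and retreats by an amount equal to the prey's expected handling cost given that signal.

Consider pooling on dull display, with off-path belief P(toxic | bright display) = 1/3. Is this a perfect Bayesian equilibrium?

Yes

At the pooled signal (dull display) the predator holds the prior 2/3 and pays 2/3·81 + 1/3·24 = 62. Off-path (bright display) belief 1/3 gives 1/3·81 + 2/3·24 = 43.
Toxic: dull display gives 62 − 0 = 62; bright display gives 43 − 11 = 32. Stays. ✓
Palatable: dull display gives 62 − 0 = 62; bright display gives 43 − 73 = -30. Stays. ✓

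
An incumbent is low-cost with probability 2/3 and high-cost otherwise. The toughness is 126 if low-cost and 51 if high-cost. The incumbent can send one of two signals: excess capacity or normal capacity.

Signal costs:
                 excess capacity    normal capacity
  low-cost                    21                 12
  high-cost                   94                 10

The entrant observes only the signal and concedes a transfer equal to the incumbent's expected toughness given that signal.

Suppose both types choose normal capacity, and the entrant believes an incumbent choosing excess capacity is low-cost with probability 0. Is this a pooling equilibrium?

On the equilibrium path (normal capacity) the entrant holds the prior 2/3 and pays 2/3·126 + 1/3·51 = 101. Off-path (excess capacity) belief 0 gives 0·126 + 1·51 = 51.
Low-cost: normal capacity gives 101 − 12 = 89; excess capacity gives 51 − 21 = 30. Stays. ✓
High-cost: normal capacity gives 101 − 10 = 91; excess capacity gives 51 − 94 = -43. Stays. ✓
Beliefs are Bayes-consistent on-path and both types best-respond.

Yes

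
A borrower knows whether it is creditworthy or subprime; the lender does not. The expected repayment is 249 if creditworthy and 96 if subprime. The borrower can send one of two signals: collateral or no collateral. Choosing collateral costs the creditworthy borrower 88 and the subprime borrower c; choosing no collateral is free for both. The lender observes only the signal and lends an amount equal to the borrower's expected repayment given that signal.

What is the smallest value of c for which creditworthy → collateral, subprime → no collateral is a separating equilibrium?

Under separation: collateral → creditworthy (pays 249); no collateral → subprime (pays 96).
Creditworthy: 249 − 88 = 161 ≥ 96 − 0 = 96. Holds regardless of c. ✓
Subprime: 96 − 0 ≥ 249 − c, so c ≥ 249 − 96 = 153.

153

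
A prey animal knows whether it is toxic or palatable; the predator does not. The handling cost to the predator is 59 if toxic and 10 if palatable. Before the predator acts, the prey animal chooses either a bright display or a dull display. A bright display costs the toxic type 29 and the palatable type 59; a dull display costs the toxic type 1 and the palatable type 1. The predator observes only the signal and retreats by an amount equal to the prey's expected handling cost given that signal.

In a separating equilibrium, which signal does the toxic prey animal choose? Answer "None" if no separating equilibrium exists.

bright display

Try toxic → bright display, palatable → dull display:
  If types separate, bright display earns payment 59 and dull display earns 10.
  Toxic: bright display gives 59 − 29 = 30; dull display gives 10 − 1 = 9. No deviation. ✓
  Palatable: dull display gives 10 − 1 = 9; bright display gives 59 − 59 = 0. No deviation. ✓
Both hold — the toxic type sends bright display.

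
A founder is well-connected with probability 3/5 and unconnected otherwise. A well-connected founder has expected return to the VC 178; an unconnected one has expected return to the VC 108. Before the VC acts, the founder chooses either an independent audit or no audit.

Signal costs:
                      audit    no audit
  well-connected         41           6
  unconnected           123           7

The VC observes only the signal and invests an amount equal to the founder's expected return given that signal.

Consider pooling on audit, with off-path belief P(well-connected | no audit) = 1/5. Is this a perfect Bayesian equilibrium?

No

On the equilibrium path (audit) the VC holds the prior 3/5 and pays 3/5·178 + 2/5·108 = 150. Off-path (no audit) belief 1/5 gives 1/5·178 + 4/5·108 = 122.
Well-connected: audit gives 150 − 41 = 109; no audit gives 122 − 6 = 116. Deviates. ✗
Unconnected: audit gives 150 − 123 = 27; no audit gives 122 − 7 = 115. Deviates. ✗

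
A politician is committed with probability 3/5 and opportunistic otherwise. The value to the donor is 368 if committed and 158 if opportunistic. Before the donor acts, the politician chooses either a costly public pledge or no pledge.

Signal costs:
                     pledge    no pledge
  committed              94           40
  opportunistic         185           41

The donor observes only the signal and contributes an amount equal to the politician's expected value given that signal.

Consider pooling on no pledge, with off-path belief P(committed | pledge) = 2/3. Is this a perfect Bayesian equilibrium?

On the equilibrium path (no pledge) the donor holds the prior 3/5 and pays 3/5·368 + 2/5·158 = 284. Off-path (pledge) belief 2/3 gives 2/3·368 + 1/3·158 = 298.
Committed: no pledge gives 284 − 40 = 244; pledge gives 298 − 94 = 204. Stays. ✓
Opportunistic: no pledge gives 284 − 41 = 243; pledge gives 298 − 185 = 113. Stays. ✓
Beliefs are Bayes-consistent on-path and both types best-respond.

Yes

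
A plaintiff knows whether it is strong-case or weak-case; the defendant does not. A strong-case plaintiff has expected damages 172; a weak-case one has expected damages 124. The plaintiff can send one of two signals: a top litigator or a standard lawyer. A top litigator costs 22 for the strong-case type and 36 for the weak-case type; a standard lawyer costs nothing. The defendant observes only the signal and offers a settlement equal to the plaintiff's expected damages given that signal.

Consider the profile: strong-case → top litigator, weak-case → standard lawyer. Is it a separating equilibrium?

No

If types separate, top litigator earns payment 172 and standard lawyer earns 124.
Strong-case: top litigator gives 172 − 22 = 150; standard lawyer gives 124 − 0 = 124. No deviation. ✓
Weak-case: standard lawyer gives 124 − 0 = 124; top litigator gives 172 − 36 = 136. Would deviate. ✗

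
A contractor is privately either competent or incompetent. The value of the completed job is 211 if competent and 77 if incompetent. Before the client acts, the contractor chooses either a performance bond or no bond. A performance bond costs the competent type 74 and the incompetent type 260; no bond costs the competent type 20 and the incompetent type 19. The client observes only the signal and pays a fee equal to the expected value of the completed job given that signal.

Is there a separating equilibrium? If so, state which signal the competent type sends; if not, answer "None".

Try competent → bond, incompetent → no bond:
  If types separate, bond earns payment 211 and no bond earns 77.
  Competent: bond gives 211 − 74 = 137; no bond gives 77 − 20 = 57. No deviation. ✓
  Incompetent: no bond gives 77 − 19 = 58; bond gives 211 − 260 = -49. No deviation. ✓
Both hold — the competent type sends bond.

bond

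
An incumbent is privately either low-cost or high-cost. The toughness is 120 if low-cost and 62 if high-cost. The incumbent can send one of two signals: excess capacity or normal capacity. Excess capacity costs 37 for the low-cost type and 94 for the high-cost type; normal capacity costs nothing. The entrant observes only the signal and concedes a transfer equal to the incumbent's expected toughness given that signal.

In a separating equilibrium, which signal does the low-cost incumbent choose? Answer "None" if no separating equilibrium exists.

Try low-cost → excess capacity, high-cost → normal capacity:
  Under separation the entrant infers type exactly: excess capacity → low-cost (pays 120), normal capacity → high-cost (pays 62).
  Low-cost: excess capacity gives 120 − 37 = 83; normal capacity gives 62 − 0 = 62. No deviation. ✓
  High-cost: normal capacity gives 62 − 0 = 62; excess capacity gives 120 − 94 = 26. No deviation. ✓
Both hold — the low-cost type sends excess capacity.

excess capacity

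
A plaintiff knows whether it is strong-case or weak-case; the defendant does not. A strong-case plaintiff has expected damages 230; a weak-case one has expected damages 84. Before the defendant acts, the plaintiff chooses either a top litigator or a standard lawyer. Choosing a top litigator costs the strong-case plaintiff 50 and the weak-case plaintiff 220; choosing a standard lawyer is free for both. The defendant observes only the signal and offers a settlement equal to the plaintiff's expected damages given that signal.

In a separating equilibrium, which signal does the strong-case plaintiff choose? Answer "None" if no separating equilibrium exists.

top litigator

Try strong-case → top litigator, weak-case → standard lawyer:
  If types separate, top litigator earns payment 230 and standard lawyer earns 84.
  Strong-case: top litigator gives 230 − 50 = 180; standard lawyer gives 84 − 0 = 84. No deviation. ✓
  Weak-case: standard lawyer gives 84 − 0 = 84; top litigator gives 230 − 220 = 10. No deviation. ✓
Both hold — the strong-case type sends top litigator.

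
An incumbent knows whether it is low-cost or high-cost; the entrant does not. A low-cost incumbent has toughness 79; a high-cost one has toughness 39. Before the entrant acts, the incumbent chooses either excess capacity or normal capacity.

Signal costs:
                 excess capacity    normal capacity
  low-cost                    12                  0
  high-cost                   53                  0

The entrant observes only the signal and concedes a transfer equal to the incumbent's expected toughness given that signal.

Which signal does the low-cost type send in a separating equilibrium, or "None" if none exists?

excess capacity

Try low-cost → excess capacity, high-cost → normal capacity:
  If types separate, excess capacity earns payment 79 and normal capacity earns 39.
  Low-cost: excess capacity gives 79 − 12 = 67; normal capacity gives 39 − 0 = 39. No deviation. ✓
  High-cost: normal capacity gives 39 − 0 = 39; excess capacity gives 79 − 53 = 26. No deviation. ✓
Both hold — the low-cost type sends excess capacity.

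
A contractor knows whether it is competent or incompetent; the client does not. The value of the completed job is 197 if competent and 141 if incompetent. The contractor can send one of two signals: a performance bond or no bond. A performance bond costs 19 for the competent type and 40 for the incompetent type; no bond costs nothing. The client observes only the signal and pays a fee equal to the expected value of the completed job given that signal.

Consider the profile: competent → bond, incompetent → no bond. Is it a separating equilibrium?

No

If types separate, bond earns payment 197 and no bond earns 141.
Competent: bond gives 197 − 19 = 178; no bond gives 141 − 0 = 141. No deviation. ✓
Incompetent: no bond gives 141 − 0 = 141; bond gives 197 − 40 = 157. Would deviate. ✗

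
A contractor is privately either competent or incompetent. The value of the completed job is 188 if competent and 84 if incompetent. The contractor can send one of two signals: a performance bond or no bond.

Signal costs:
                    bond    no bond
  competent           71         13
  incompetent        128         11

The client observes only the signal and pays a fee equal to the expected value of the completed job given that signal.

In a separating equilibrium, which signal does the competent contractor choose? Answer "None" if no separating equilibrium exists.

bond

Try competent → bond, incompetent → no bond:
  If types separate, bond earns payment 188 and no bond earns 84.
  Competent: bond gives 188 − 71 = 117; no bond gives 84 − 13 = 71. No deviation. ✓
  Incompetent: no bond gives 84 − 11 = 73; bond gives 188 − 128 = 60. No deviation. ✓
Both hold — the competent type sends bond.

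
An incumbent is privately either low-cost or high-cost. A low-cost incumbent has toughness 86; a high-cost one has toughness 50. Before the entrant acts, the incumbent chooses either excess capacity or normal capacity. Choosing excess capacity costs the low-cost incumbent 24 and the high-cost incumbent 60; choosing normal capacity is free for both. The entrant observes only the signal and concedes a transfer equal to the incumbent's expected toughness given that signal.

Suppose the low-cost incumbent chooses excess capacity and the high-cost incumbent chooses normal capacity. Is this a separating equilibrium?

If types separate, excess capacity earns payment 86 and normal capacity earns 50.
Low-cost: excess capacity gives 86 − 24 = 62; normal capacity gives 50 − 0 = 50. No deviation. ✓
High-cost: normal capacity gives 50 − 0 = 50; excess capacity gives 86 − 60 = 26. No deviation. ✓
Both incentive constraints hold.

Yes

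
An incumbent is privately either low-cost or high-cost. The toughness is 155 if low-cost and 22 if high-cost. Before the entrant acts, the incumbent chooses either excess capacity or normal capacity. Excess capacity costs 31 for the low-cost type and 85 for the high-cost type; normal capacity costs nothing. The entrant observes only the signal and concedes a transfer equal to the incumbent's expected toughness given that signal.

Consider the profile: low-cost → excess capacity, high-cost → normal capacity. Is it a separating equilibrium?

If types separate, excess capacity earns payment 155 and normal capacity earns 22.
Low-cost: excess capacity gives 155 − 31 = 124; normal capacity gives 22 − 0 = 22. No deviation. ✓
High-cost: normal capacity gives 22 − 0 = 22; excess capacity gives 155 − 85 = 70. Would deviate. ✗

No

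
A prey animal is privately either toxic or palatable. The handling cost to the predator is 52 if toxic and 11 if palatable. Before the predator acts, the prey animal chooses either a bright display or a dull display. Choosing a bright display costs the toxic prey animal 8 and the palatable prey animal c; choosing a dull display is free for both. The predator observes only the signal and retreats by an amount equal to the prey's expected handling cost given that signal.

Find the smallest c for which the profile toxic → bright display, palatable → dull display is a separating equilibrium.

Under separation: bright display → toxic (pays 52); dull display → palatable (pays 11).
Toxic: 52 − 8 = 44 ≥ 11 − 0 = 11. Holds regardless of c. ✓
Palatable: 11 − 0 ≥ 52 − c, so c ≥ 52 − 11 = 41.

41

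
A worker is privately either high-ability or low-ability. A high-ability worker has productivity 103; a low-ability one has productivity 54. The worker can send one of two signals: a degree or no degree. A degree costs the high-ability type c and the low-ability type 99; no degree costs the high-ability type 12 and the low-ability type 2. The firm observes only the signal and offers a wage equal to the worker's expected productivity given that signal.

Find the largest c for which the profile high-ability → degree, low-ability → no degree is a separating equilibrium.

Under separation: degree → high-ability (pays 103); no degree → low-ability (pays 54).
Low-ability: 54 − 2 = 52 ≥ 103 − 99 = 4. Holds regardless of c. ✓
High-ability: 103 − c ≥ 54 − 12, so c ≤ 103 − 42 = 61.

61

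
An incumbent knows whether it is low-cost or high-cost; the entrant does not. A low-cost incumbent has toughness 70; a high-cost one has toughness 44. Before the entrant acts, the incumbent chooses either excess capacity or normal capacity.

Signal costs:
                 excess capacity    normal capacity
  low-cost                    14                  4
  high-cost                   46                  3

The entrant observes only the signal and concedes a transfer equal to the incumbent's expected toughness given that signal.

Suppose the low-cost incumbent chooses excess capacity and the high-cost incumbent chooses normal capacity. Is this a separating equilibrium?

If types separate, excess capacity earns payment 70 and normal capacity earns 44.
Low-cost: excess capacity gives 70 − 14 = 56; normal capacity gives 44 − 4 = 40. No deviation. ✓
High-cost: normal capacity gives 44 − 3 = 41; excess capacity gives 70 − 46 = 24. No deviation. ✓
Neither type gains from mimicking the other.

Yes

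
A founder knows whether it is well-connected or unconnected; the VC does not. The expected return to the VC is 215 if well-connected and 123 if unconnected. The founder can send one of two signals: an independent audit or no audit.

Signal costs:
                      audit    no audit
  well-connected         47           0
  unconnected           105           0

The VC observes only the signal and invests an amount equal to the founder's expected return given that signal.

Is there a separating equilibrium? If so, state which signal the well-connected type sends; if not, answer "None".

audit

Try well-connected → audit, unconnected → no audit:
  If types separate, audit earns payment 215 and no audit earns 123.
  Well-connected: audit gives 215 − 47 = 168; no audit gives 123 − 0 = 123. No deviation. ✓
  Unconnected: no audit gives 123 − 0 = 123; audit gives 215 − 105 = 110. No deviation. ✓
Both hold — the well-connected type sends audit.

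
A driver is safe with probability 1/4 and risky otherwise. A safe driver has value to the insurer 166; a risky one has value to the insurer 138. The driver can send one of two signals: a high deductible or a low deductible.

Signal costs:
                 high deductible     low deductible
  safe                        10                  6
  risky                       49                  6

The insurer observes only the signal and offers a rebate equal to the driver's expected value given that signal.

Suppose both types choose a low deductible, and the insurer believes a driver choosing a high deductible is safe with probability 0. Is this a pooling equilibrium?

At the pooled signal (low deductible) the insurer holds the prior 1/4 and pays 1/4·166 + 3/4·138 = 145. Off-path (high deductible) belief 0 gives 0·166 + 1·138 = 138.
Safe: low deductible gives 145 − 6 = 139; high deductible gives 138 − 10 = 128. Stays. ✓
Risky: low deductible gives 145 − 6 = 139; high deductible gives 138 − 49 = 89. Stays. ✓

Yes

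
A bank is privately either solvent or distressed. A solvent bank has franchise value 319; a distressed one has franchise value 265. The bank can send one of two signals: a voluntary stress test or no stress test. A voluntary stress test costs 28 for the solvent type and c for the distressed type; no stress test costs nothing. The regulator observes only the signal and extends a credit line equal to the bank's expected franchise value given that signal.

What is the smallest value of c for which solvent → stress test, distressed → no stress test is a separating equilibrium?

54

Under separation: stress test → solvent (pays 319); no stress test → distressed (pays 265).
Solvent: 319 − 28 = 291 ≥ 265 − 0 = 265. Holds regardless of c. ✓
Distressed: 265 − 0 ≥ 319 − c, so c ≥ 319 − 265 = 54.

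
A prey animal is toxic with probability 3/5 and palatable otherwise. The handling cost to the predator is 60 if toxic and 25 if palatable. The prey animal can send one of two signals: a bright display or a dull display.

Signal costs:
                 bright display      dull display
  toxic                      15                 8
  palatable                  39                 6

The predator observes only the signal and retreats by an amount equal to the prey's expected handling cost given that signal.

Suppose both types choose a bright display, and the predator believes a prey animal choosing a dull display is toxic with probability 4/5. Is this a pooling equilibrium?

On the equilibrium path (bright display) the predator holds the prior 3/5 and pays 3/5·60 + 2/5·25 = 46. Off-path (dull display) belief 4/5 gives 4/5·60 + 1/5·25 = 53.
Toxic: bright display gives 46 − 15 = 31; dull display gives 53 − 8 = 45. Deviates. ✗
Palatable: bright display gives 46 − 39 = 7; dull display gives 53 − 6 = 47. Deviates. ✗

No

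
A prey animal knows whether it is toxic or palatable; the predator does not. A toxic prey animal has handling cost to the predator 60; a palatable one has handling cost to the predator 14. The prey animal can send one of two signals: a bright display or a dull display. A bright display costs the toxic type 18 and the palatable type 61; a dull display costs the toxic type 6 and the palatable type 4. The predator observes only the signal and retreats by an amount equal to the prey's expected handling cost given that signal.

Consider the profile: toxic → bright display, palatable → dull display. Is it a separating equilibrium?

Under separation the predator infers type exactly: bright display → toxic (pays 60), dull display → palatable (pays 14).
Toxic: bright display gives 60 − 18 = 42; dull display gives 14 − 6 = 8. No deviation. ✓
Palatable: dull display gives 14 − 4 = 10; bright display gives 60 − 61 = -1. No deviation. ✓
Both incentive constraints hold.

Yes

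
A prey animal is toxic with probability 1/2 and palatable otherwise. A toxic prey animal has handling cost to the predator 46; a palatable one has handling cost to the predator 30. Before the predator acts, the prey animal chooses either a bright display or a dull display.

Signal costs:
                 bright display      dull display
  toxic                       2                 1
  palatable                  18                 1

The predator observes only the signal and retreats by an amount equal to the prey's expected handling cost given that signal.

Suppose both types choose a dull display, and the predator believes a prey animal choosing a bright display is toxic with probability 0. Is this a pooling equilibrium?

Yes

On the equilibrium path (dull display) the predator holds the prior 1/2 and pays 1/2·46 + 1/2·30 = 38. Off-path (bright display) belief 0 gives 0·46 + 1·30 = 30.
Toxic: dull display gives 38 − 1 = 37; bright display gives 30 − 2 = 28. Stays. ✓
Palatable: dull display gives 38 − 1 = 37; bright display gives 30 − 18 = 12. Stays. ✓
Beliefs are Bayes-consistent on-path and both types best-respond.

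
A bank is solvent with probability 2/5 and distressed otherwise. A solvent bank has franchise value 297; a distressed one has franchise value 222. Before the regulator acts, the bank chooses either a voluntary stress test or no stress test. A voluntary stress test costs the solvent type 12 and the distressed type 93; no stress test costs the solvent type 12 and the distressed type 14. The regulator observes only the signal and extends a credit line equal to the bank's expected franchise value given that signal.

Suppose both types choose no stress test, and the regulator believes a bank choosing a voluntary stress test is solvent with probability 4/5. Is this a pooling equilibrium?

No

On the equilibrium path (no stress test) the regulator holds the prior 2/5 and pays 2/5·297 + 3/5·222 = 252. Off-path (stress test) belief 4/5 gives 4/5·297 + 1/5·222 = 282.
Solvent: no stress test gives 252 − 12 = 240; stress test gives 282 − 12 = 270. Deviates. ✗
Distressed: no stress test gives 252 − 14 = 238; stress test gives 282 − 93 = 189. Stays. ✓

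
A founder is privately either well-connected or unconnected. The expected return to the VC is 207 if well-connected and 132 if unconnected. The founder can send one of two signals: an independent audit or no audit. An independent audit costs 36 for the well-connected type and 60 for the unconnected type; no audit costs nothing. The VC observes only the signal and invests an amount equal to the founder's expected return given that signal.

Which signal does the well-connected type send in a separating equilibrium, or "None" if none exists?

None

Try well-connected → audit, unconnected → no audit:
  Under separation the VC infers type exactly: audit → well-connected (pays 207), no audit → unconnected (pays 132).
  Well-connected: audit gives 207 − 36 = 171; no audit gives 132 − 0 = 132. No deviation. ✓
  Unconnected: no audit gives 132 − 0 = 132; audit gives 207 − 60 = 147. Would deviate. ✗
Try well-connected → no audit, unconnected → audit:
  Under separation the VC infers type exactly: no audit → well-connected (pays 207), audit → unconnected (pays 132).
  Well-connected: no audit gives 207 − 0 = 207; audit gives 132 − 36 = 96. No deviation. ✓
  Unconnected: audit gives 132 − 60 = 72; no audit gives 207 − 0 = 207. Would deviate. ✗
Neither assignment is incentive-compatible.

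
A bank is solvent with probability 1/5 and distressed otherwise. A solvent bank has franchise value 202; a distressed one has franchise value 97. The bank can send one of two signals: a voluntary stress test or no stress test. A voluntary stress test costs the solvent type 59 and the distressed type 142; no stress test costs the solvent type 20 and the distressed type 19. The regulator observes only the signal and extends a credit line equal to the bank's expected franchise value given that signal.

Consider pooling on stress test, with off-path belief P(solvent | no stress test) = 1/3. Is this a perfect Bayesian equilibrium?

No

At the pooled signal (stress test) the regulator holds the prior 1/5 and pays 1/5·202 + 4/5·97 = 118. Off-path (no stress test) belief 1/3 gives 1/3·202 + 2/3·97 = 132.
Solvent: stress test gives 118 − 59 = 59; no stress test gives 132 − 20 = 112. Deviates. ✗
Distressed: stress test gives 118 − 142 = -24; no stress test gives 132 − 19 = 113. Deviates. ✗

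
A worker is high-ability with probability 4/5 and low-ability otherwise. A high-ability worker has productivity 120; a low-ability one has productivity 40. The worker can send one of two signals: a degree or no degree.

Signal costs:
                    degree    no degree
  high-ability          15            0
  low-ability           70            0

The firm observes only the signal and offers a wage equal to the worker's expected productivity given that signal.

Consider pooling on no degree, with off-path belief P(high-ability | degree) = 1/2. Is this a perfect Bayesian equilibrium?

On the equilibrium path (no degree) the firm holds the prior 4/5 and pays 4/5·120 + 1/5·40 = 104. Off-path (degree) belief 1/2 gives 1/2·120 + 1/2·40 = 80.
High-ability: no degree gives 104 − 0 = 104; degree gives 80 − 15 = 65. Stays. ✓
Low-ability: no degree gives 104 − 0 = 104; degree gives 80 − 70 = 10. Stays. ✓
Beliefs are Bayes-consistent on-path and both types best-respond.

Yes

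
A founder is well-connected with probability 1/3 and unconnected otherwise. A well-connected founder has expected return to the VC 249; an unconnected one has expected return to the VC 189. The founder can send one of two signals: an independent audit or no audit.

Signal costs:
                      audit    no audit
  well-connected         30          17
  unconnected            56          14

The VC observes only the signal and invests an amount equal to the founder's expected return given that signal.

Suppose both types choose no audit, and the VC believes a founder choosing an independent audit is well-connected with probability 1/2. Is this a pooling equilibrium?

Yes

On the equilibrium path (no audit) the VC holds the prior 1/3 and pays 1/3·249 + 2/3·189 = 209. Off-path (audit) belief 1/2 gives 1/2·249 + 1/2·189 = 219.
Well-connected: no audit gives 209 − 17 = 192; audit gives 219 − 30 = 189. Stays. ✓
Unconnected: no audit gives 209 − 14 = 195; audit gives 219 − 56 = 163. Stays. ✓
Beliefs are Bayes-consistent on-path and both types best-respond.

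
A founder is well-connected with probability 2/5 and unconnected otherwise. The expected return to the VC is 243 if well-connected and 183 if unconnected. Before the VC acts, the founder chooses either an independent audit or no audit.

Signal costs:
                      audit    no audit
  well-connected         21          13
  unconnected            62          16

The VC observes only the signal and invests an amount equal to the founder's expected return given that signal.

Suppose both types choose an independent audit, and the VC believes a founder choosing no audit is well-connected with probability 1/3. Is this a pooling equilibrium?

On the equilibrium path (audit) the VC holds the prior 2/5 and pays 2/5·243 + 3/5·183 = 207. Off-path (no audit) belief 1/3 gives 1/3·243 + 2/3·183 = 203.
Well-connected: audit gives 207 − 21 = 186; no audit gives 203 − 13 = 190. Deviates. ✗
Unconnected: audit gives 207 − 62 = 145; no audit gives 203 − 16 = 187. Deviates. ✗

No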